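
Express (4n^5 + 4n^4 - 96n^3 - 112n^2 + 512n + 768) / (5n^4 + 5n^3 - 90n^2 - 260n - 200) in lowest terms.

(4n^3 - 12n^2 - 64n + 192)/(5n^2 - 15n - 50)

By polynomial division,
  4n^5 + 4n^4 - 96n^3 - 112n^2 + 512n + 768 = ((4/5)n)(5n^4 + 5n^3 - 90n^2 - 260n - 200) + (-24n^3 + 96n^2 + 672n + 768)
  5n^4 + 5n^3 - 90n^2 - 260n - 200 = (-(5/24)n - 25/24)(-24n^3 + 96n^2 + 672n + 768) + (150n^2 + 600n + 600)
  -24n^3 + 96n^2 + 672n + 768 = (-(4/25)n + 32/25)(150n^2 + 600n + 600) + (0)
Last nonzero remainder: 150n^2 + 600n + 600. Dividing through by 150 gives the monic gcd n^2 + 4n + 4.
Cancel n^2 + 4n + 4 from numerator and denominator to get the reduced form.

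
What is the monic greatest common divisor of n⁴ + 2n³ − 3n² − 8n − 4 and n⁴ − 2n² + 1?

n² + 2n + 1

Repeated division with remainder:
  n⁴ + 2n³ − 3n² − 8n − 4 = (n⁴ − 2n² + 1) + (2n³ − n² − 8n − 5)
  n⁴ − 2n² + 1 = ((1/2)n + 1/4)(2n³ − n² − 8n − 5) + ((9/4)n² + (9/2)n + 9/4)
  2n³ − n² − 8n − 5 = ((8/9)n − 20/9)((9/4)n² + (9/2)n + 9/4) + (0)
Last nonzero remainder: (9/4)n² + (9/2)n + 9/4. Dividing through by 9/4 gives the monic gcd n² + 2n + 1.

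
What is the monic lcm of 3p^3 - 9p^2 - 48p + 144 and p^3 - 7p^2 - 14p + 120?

p^5 - 14p^4 + 47p^3 + 134p^2 - 1008p + 1440

By polynomial division,
  3p^3 - 9p^2 - 48p + 144 = (3)(p^3 - 7p^2 - 14p + 120) + (12p^2 - 6p - 216)
  p^3 - 7p^2 - 14p + 120 = ((1/12)p - 13/24)(12p^2 - 6p - 216) + ((3/4)p + 3)
  12p^2 - 6p - 216 = (16p - 72)((3/4)p + 3) + (0)
Last nonzero remainder: (3/4)p + 3. Dividing through by 3/4 gives the monic gcd p + 4.
Then lcm(f, g) = f·g / gcd(f, g); expanding and making the result monic gives the answer.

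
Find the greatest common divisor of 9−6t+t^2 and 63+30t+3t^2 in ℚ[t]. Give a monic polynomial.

1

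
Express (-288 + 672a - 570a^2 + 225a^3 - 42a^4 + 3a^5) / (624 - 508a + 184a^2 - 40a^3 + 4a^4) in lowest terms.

By polynomial division,
  3a^5 - 42a^4 + 225a^3 - 570a^2 + 672a - 288 = ((3/4)a - 3)(4a^4 - 40a^3 + 184a^2 - 508a + 624) + (-33a^3 + 363a^2 - 1320a + 1584)
  4a^4 - 40a^3 + 184a^2 - 508a + 624 = (-(4/33)a - 4/33)(-33a^3 + 363a^2 - 1320a + 1584) + (68a^2 - 476a + 816)
  -33a^3 + 363a^2 - 1320a + 1584 = (-(33/68)a + 33/17)(68a^2 - 476a + 816) + (0)
Last nonzero remainder: 68a^2 - 476a + 816. Dividing through by 68 gives the monic gcd a^2 - 7a + 12.
Cancel a^2 - 7a + 12 from numerator and denominator to get the reduced form.

(-24 + 42a - 21a^2 + 3a^3)/(52 - 12a + 4a^2)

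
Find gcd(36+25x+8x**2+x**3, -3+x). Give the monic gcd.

Repeated division with remainder:
  x**3+8x**2+25x+36 = (x**2+11x+58)(x-3) + (210)
  x-3 = ((1/210)x-1/70)(210) + (0)
The last nonzero remainder is the constant 210, so the polynomials are coprime and gcd = 1.

1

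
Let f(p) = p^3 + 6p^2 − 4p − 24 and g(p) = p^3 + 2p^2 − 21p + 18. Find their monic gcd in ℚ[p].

Apply the Euclidean algorithm:
  p^3 + 6p^2 − 4p − 24 = (p^3 + 2p^2 − 21p + 18) + (4p^2 + 17p − 42)
  p^3 + 2p^2 − 21p + 18 = ((1/4)p − 9/16)(4p^2 + 17p − 42) + (−(15/16)p − 45/8)
  4p^2 + 17p − 42 = (−(64/15)p + 112/15)(−(15/16)p − 45/8) + (0)
Last nonzero remainder: −(15/16)p − 45/8. Dividing through by −15/16 gives the monic gcd p + 6.

p + 6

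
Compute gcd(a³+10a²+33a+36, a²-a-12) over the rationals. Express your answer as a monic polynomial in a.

By polynomial division,
  a³+10a²+33a+36 = (a+11)(a²-a-12) + (56a+168)
  a²-a-12 = ((1/56)a-1/14)(56a+168) + (0)
Last nonzero remainder: 56a+168. Dividing through by 56 gives the monic gcd a+3.

a+3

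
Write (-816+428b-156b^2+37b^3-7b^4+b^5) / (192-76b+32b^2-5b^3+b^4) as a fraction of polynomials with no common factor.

(-68+13b-3b^2+b^3)/(16-b+b^2)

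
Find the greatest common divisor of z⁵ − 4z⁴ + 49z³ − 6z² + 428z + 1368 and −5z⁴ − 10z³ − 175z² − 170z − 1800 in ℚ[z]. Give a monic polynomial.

By polynomial division,
  z⁵ − 4z⁴ + 49z³ − 6z² + 428z + 1368 = (−(1/5)z + 6/5)(−5z⁴ − 10z³ − 175z² − 170z − 1800) + (26z³ + 170z² + 272z + 3528)
  −5z⁴ − 10z³ − 175z² − 170z − 1800 = (−(5/26)z + 295/338)(26z³ + 170z² + 272z + 3528) + (−(45810/169)z² + (45810/169)z − 824580/169)
  26z³ + 170z² + 272z + 3528 = (−(2197/22905)z − 16562/22905)(−(45810/169)z² + (45810/169)z − 824580/169) + (0)
Last nonzero remainder: −(45810/169)z² + (45810/169)z − 824580/169. Dividing through by −45810/169 gives the monic gcd z² − z + 18.

z² − z + 18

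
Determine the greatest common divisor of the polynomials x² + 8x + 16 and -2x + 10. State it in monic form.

1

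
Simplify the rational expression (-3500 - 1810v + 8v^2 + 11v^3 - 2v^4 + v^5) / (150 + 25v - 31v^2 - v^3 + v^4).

(-350 + 64v - 9v^2 + v^3)/(15 - 8v + v^2)

Apply the Euclidean algorithm:
  v^5 - 2v^4 + 11v^3 + 8v^2 - 1810v - 3500 = (v - 1)(v^4 - v^3 - 31v^2 + 25v + 150) + (41v^3 - 48v^2 - 1935v - 3350)
  v^4 - v^3 - 31v^2 + 25v + 150 = ((1/41)v + 7/1681)(41v^3 - 48v^2 - 1935v - 3350) + ((27560/1681)v^2 + (192920/1681)v + 275600/1681)
  41v^3 - 48v^2 - 1935v - 3350 = ((68921/27560)v - 112627/5512)((27560/1681)v^2 + (192920/1681)v + 275600/1681) + (0)
Last nonzero remainder: (27560/1681)v^2 + (192920/1681)v + 275600/1681. Dividing through by 27560/1681 gives the monic gcd v^2 + 7v + 10.
Cancel v^2 + 7v + 10 from numerator and denominator to get the reduced form.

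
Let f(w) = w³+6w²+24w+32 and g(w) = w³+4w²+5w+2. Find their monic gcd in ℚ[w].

w+2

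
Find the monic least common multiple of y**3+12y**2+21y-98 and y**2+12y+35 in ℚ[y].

Apply the Euclidean algorithm:
  y**3+12y**2+21y-98 = (y)(y**2+12y+35) + (-14y-98)
  y**2+12y+35 = (-(1/14)y-5/14)(-14y-98) + (0)
Last nonzero remainder: -14y-98. Dividing through by -14 gives the monic gcd y+7.
Then lcm(f, g) = f·g / gcd(f, g); expanding and making the result monic gives the answer.

y**4+17y**3+81y**2+7y-490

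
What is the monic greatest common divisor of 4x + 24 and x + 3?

1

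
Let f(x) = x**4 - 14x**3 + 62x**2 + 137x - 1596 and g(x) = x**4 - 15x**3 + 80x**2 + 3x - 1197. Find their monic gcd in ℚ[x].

x**3 - 18x**2 + 134x - 399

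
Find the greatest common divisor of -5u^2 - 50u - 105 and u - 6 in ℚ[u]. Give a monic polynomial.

By polynomial division,
  -5u^2 - 50u - 105 = (-5u - 80)(u - 6) + (-585)
  u - 6 = (-(1/585)u + 2/195)(-585) + (0)
The last nonzero remainder is the constant -585, so the polynomials are coprime and gcd = 1.

1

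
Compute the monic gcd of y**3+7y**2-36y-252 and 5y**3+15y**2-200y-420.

By polynomial division,
  y**3+7y**2-36y-252 = (1/5)(5y**3+15y**2-200y-420) + (4y**2+4y-168)
  5y**3+15y**2-200y-420 = ((5/4)y+5/2)(4y**2+4y-168) + (0)
Last nonzero remainder: 4y**2+4y-168. Dividing through by 4 gives the monic gcd y**2+y-42.

y**2+y-42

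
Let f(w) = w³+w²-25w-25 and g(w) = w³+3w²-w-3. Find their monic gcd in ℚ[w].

Repeated division with remainder:
  w³+w²-25w-25 = (w³+3w²-w-3) + (-2w²-24w-22)
  w³+3w²-w-3 = (-(1/2)w+9/2)(-2w²-24w-22) + (96w+96)
  -2w²-24w-22 = (-(1/48)w-11/48)(96w+96) + (0)
Last nonzero remainder: 96w+96. Dividing through by 96 gives the monic gcd w+1.

w+1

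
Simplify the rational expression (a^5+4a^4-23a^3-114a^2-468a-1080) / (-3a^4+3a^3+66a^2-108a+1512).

By polynomial division,
  a^5+4a^4-23a^3-114a^2-468a-1080 = (-(1/3)a-5/3)(-3a^4+3a^3+66a^2-108a+1512) + (4a^3-40a^2-144a+1440)
  -3a^4+3a^3+66a^2-108a+1512 = (-(3/4)a-27/4)(4a^3-40a^2-144a+1440) + (-312a^2+11232)
  4a^3-40a^2-144a+1440 = (-(1/78)a+5/39)(-312a^2+11232) + (0)
Last nonzero remainder: -312a^2+11232. Dividing through by -312 gives the monic gcd a^2-36.
Cancel a^2-36 from numerator and denominator to get the reduced form.

(-a^3-4a^2-13a-30)/(3a^2-3a+42)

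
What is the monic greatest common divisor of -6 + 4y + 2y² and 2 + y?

1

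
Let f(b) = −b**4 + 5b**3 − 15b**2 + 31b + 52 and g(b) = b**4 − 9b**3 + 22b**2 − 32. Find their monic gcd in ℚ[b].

Repeated division with remainder:
  −b**4 + 5b**3 − 15b**2 + 31b + 52 = (−1)(b**4 − 9b**3 + 22b**2 − 32) + (−4b**3 + 7b**2 + 31b + 20)
  b**4 − 9b**3 + 22b**2 − 32 = (−(1/4)b + 29/16)(−4b**3 + 7b**2 + 31b + 20) + ((273/16)b**2 − (819/16)b − 273/4)
  −4b**3 + 7b**2 + 31b + 20 = (−(64/273)b − 80/273)((273/16)b**2 − (819/16)b − 273/4) + (0)
Last nonzero remainder: (273/16)b**2 − (819/16)b − 273/4. Dividing through by 273/16 gives the monic gcd b**2 − 3b − 4.

b**2 − 3b − 4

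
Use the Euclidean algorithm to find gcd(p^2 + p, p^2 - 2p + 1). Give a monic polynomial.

Apply the Euclidean algorithm:
  p^2 + p = (p^2 - 2p + 1) + (3p - 1)
  p^2 - 2p + 1 = ((1/3)p - 5/9)(3p - 1) + (4/9)
  3p - 1 = ((27/4)p - 9/4)(4/9) + (0)
The last nonzero remainder is the constant 4/9, so the polynomials are coprime and gcd = 1.

1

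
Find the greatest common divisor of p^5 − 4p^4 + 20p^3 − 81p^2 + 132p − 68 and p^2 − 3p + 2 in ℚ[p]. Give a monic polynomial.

Repeated division with remainder:
  p^5 − 4p^4 + 20p^3 − 81p^2 + 132p − 68 = (p^3 − p^2 + 15p − 34)(p^2 − 3p + 2) + (0)
The last nonzero remainder p^2 − 3p + 2 is already monic.

p^2 − 3p + 2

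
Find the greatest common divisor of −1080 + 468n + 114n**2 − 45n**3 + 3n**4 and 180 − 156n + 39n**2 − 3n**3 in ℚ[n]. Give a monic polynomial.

12 − 8n + n**2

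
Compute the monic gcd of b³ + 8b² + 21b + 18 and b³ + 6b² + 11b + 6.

Euclidean algorithm in ℚ[b]:
  b³ + 8b² + 21b + 18 = (b³ + 6b² + 11b + 6) + (2b² + 10b + 12)
  b³ + 6b² + 11b + 6 = ((1/2)b + 1/2)(2b² + 10b + 12) + (0)
Last nonzero remainder: 2b² + 10b + 12. Dividing through by 2 gives the monic gcd b² + 5b + 6.

b² + 5b + 6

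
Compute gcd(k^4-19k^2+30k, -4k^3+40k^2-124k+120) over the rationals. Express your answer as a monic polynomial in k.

By polynomial division,
  k^4-19k^2+30k = (-(1/4)k-5/2)(-4k^3+40k^2-124k+120) + (50k^2-250k+300)
  -4k^3+40k^2-124k+120 = (-(2/25)k+2/5)(50k^2-250k+300) + (0)
Last nonzero remainder: 50k^2-250k+300. Dividing through by 50 gives the monic gcd k^2-5k+6.

k^2-5k+6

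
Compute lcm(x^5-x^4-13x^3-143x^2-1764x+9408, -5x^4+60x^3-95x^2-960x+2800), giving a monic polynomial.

By polynomial division,
  x^5-x^4-13x^3-143x^2-1764x+9408 = (-(1/5)x-11/5)(-5x^4+60x^3-95x^2-960x+2800) + (100x^3-544x^2-3316x+15568)
  -5x^4+60x^3-95x^2-960x+2800 = (-(1/20)x+41/125)(100x^3-544x^2-3316x+15568) + (-(10296/125)x^2+(113256/125)x-288288/125)
  100x^3-544x^2-3316x+15568 = (-(3125/2574)x-17375/2574)(-(10296/125)x^2+(113256/125)x-288288/125) + (0)
Last nonzero remainder: -(10296/125)x^2+(113256/125)x-288288/125. Dividing through by -10296/125 gives the monic gcd x^2-11x+28.
Then lcm(f, g) = f·g / gcd(f, g); expanding and making the result monic gives the answer.

x^7-2x^6-32x^5-110x^4-1361x^3+14032x^2+25872x-188160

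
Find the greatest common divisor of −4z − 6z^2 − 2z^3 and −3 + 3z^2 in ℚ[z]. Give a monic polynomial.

Euclidean algorithm in ℚ[z]:
  −2z^3 − 6z^2 − 4z = (−(2/3)z − 2)(3z^2 − 3) + (−6z − 6)
  3z^2 − 3 = (−(1/2)z + 1/2)(−6z − 6) + (0)
Last nonzero remainder: −6z − 6. Dividing through by −6 gives the monic gcd z + 1.

1 + z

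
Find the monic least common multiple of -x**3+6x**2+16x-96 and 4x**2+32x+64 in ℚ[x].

x**4-2x**3-40x**2+32x+384

Repeated division with remainder:
  -x**3+6x**2+16x-96 = (-(1/4)x+7/2)(4x**2+32x+64) + (-80x-320)
  4x**2+32x+64 = (-(1/20)x-1/5)(-80x-320) + (0)
Last nonzero remainder: -80x-320. Dividing through by -80 gives the monic gcd x+4.
Then lcm(f, g) = f·g / gcd(f, g); expanding and making the result monic gives the answer.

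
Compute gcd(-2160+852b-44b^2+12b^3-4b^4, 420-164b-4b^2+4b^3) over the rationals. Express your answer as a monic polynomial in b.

15-8b+b^2

Repeated division with remainder:
  -4b^4+12b^3-44b^2+852b-2160 = (-b+2)(4b^3-4b^2-164b+420) + (-200b^2+1600b-3000)
  4b^3-4b^2-164b+420 = (-(1/50)b-7/50)(-200b^2+1600b-3000) + (0)
Last nonzero remainder: -200b^2+1600b-3000. Dividing through by -200 gives the monic gcd b^2-8b+15.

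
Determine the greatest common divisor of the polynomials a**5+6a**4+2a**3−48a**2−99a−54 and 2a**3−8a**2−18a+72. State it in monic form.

Repeated division with remainder:
  a**5+6a**4+2a**3−48a**2−99a−54 = ((1/2)a**2+5a+51/2)(2a**3−8a**2−18a+72) + (210a**2−1890)
  2a**3−8a**2−18a+72 = ((1/105)a−4/105)(210a**2−1890) + (0)
Last nonzero remainder: 210a**2−1890. Dividing through by 210 gives the monic gcd a**2−9.

a**2−9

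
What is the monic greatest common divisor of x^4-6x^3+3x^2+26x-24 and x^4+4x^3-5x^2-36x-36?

Euclidean algorithm in ℚ[x]:
  x^4-6x^3+3x^2+26x-24 = (x^4+4x^3-5x^2-36x-36) + (-10x^3+8x^2+62x+12)
  x^4+4x^3-5x^2-36x-36 = (-(1/10)x-12/25)(-10x^3+8x^2+62x+12) + ((126/25)x^2-(126/25)x-756/25)
  -10x^3+8x^2+62x+12 = (-(125/63)x-25/63)((126/25)x^2-(126/25)x-756/25) + (0)
Last nonzero remainder: (126/25)x^2-(126/25)x-756/25. Dividing through by 126/25 gives the monic gcd x^2-x-6.

x^2-x-6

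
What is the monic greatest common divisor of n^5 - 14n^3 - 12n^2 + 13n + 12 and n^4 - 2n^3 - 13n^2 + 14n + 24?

n^3 - 13n - 12

Euclidean algorithm in ℚ[n]:
  n^5 - 14n^3 - 12n^2 + 13n + 12 = (n + 2)(n^4 - 2n^3 - 13n^2 + 14n + 24) + (3n^3 - 39n - 36)
  n^4 - 2n^3 - 13n^2 + 14n + 24 = ((1/3)n - 2/3)(3n^3 - 39n - 36) + (0)
Last nonzero remainder: 3n^3 - 39n - 36. Dividing through by 3 gives the monic gcd n^3 - 13n - 12.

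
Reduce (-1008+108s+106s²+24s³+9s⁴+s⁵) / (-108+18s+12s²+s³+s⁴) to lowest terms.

Euclidean algorithm in ℚ[s]:
  s⁵+9s⁴+24s³+106s²+108s-1008 = (s+8)(s⁴+s³+12s²+18s-108) + (4s³-8s²+72s-144)
  s⁴+s³+12s²+18s-108 = ((1/4)s+3/4)(4s³-8s²+72s-144) + (0)
Last nonzero remainder: 4s³-8s²+72s-144. Dividing through by 4 gives the monic gcd s³-2s²+18s-36.
Cancel s³-2s²+18s-36 from numerator and denominator to get the reduced form.

(28+11s+s²)/(3+s)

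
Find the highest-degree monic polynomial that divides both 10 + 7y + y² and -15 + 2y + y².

5 + y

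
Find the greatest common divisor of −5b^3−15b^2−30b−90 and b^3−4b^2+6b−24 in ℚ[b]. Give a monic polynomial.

b^2+6

Repeated division with remainder:
  −5b^3−15b^2−30b−90 = (−5)(b^3−4b^2+6b−24) + (−35b^2−210)
  b^3−4b^2+6b−24 = (−(1/35)b+4/35)(−35b^2−210) + (0)
Last nonzero remainder: −35b^2−210. Dividing through by −35 gives the monic gcd b^2+6.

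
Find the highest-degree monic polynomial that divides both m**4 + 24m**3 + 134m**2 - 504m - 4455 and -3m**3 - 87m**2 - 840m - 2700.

Repeated division with remainder:
  m**4 + 24m**3 + 134m**2 - 504m - 4455 = (-(1/3)m + 5/3)(-3m**3 - 87m**2 - 840m - 2700) + (-m**2 - 4m + 45)
  -3m**3 - 87m**2 - 840m - 2700 = (3m + 75)(-m**2 - 4m + 45) + (-675m - 6075)
  -m**2 - 4m + 45 = ((1/675)m - 1/135)(-675m - 6075) + (0)
Last nonzero remainder: -675m - 6075. Dividing through by -675 gives the monic gcd m + 9.

m + 9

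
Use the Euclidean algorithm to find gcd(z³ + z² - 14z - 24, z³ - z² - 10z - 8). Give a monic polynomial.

By polynomial division,
  z³ + z² - 14z - 24 = (z³ - z² - 10z - 8) + (2z² - 4z - 16)
  z³ - z² - 10z - 8 = ((1/2)z + 1/2)(2z² - 4z - 16) + (0)
Last nonzero remainder: 2z² - 4z - 16. Dividing through by 2 gives the monic gcd z² - 2z - 8.

z² - 2z - 8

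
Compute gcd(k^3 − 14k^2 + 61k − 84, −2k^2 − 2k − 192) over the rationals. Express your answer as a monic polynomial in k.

1

By polynomial division,
  k^3 − 14k^2 + 61k − 84 = (−(1/2)k + 15/2)(−2k^2 − 2k − 192) + (−20k + 1356)
  −2k^2 − 2k − 192 = ((1/10)k + 172/25)(−20k + 1356) + (−238032/25)
  −20k + 1356 = ((125/59508)k − 2825/19836)(−238032/25) + (0)
The last nonzero remainder is the constant −238032/25, so the polynomials are coprime and gcd = 1.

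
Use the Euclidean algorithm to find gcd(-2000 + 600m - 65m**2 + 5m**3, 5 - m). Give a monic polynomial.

Euclidean algorithm in ℚ[m]:
  5m**3 - 65m**2 + 600m - 2000 = (-5m**2 + 40m - 400)(-m + 5) + (0)
Last nonzero remainder: -m + 5. Dividing through by -1 gives the monic gcd m - 5.

-5 + m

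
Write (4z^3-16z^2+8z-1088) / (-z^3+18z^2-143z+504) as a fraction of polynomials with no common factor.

(-4z^2-16z-136)/(z^2-10z+63)

By polynomial division,
  4z^3-16z^2+8z-1088 = (-4)(-z^3+18z^2-143z+504) + (56z^2-564z+928)
  -z^3+18z^2-143z+504 = (-(1/56)z+111/784)(56z^2-564z+928) + (-(9129/196)z+18258/49)
  56z^2-564z+928 = (-(10976/9129)z+22736/9129)(-(9129/196)z+18258/49) + (0)
Last nonzero remainder: -(9129/196)z+18258/49. Dividing through by -9129/196 gives the monic gcd z-8.
Cancel z-8 from numerator and denominator to get the reduced form.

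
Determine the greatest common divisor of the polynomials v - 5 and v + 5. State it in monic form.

1

Repeated division with remainder:
  v - 5 = (v + 5) + (-10)
  v + 5 = (-(1/10)v - 1/2)(-10) + (0)
The last nonzero remainder is the constant -10, so the polynomials are coprime and gcd = 1.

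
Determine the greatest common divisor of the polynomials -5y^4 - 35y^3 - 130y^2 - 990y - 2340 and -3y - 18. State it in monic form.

By polynomial division,
  -5y^4 - 35y^3 - 130y^2 - 990y - 2340 = ((5/3)y^3 + (5/3)y^2 + (100/3)y + 130)(-3y - 18) + (0)
Last nonzero remainder: -3y - 18. Dividing through by -3 gives the monic gcd y + 6.

y + 6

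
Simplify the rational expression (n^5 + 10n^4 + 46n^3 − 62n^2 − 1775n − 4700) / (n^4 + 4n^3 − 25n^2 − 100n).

Euclidean algorithm in ℚ[n]:
  n^5 + 10n^4 + 46n^3 − 62n^2 − 1775n − 4700 = (n + 6)(n^4 + 4n^3 − 25n^2 − 100n) + (47n^3 + 188n^2 − 1175n − 4700)
  n^4 + 4n^3 − 25n^2 − 100n = ((1/47)n)(47n^3 + 188n^2 − 1175n − 4700) + (0)
Last nonzero remainder: 47n^3 + 188n^2 − 1175n − 4700. Dividing through by 47 gives the monic gcd n^3 + 4n^2 − 25n − 100.
Cancel n^3 + 4n^2 − 25n − 100 from numerator and denominator to get the reduced form.

(n^2 + 6n + 47)/(n)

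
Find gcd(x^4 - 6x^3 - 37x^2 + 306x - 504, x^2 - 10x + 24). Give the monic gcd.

x^2 - 10x + 24

Repeated division with remainder:
  x^4 - 6x^3 - 37x^2 + 306x - 504 = (x^2 + 4x - 21)(x^2 - 10x + 24) + (0)
The last nonzero remainder x^2 - 10x + 24 is already monic.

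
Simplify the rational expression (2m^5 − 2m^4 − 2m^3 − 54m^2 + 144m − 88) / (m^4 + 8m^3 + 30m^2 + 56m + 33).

(2m^3 − 10m^2 + 16m − 8)/(m^2 + 4m + 3)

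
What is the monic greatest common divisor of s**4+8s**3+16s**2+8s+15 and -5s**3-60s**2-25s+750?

s+5

Repeated division with remainder:
  s**4+8s**3+16s**2+8s+15 = (-(1/5)s+4/5)(-5s**3-60s**2-25s+750) + (59s**2+178s-585)
  -5s**3-60s**2-25s+750 = (-(5/59)s-2650/3481)(59s**2+178s-585) + ((212100/3481)s+1060500/3481)
  59s**2+178s-585 = ((205379/212100)s-135759/70700)((212100/3481)s+1060500/3481) + (0)
Last nonzero remainder: (212100/3481)s+1060500/3481. Dividing through by 212100/3481 gives the monic gcd s+5.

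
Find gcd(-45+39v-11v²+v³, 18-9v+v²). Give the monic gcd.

Apply the Euclidean algorithm:
  v³-11v²+39v-45 = (v-2)(v²-9v+18) + (3v-9)
  v²-9v+18 = ((1/3)v-2)(3v-9) + (0)
Last nonzero remainder: 3v-9. Dividing through by 3 gives the monic gcd v-3.

-3+v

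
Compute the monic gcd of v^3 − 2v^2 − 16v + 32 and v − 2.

v − 2

Apply the Euclidean algorithm:
  v^3 − 2v^2 − 16v + 32 = (v^2 − 16)(v − 2) + (0)
The last nonzero remainder v − 2 is already monic.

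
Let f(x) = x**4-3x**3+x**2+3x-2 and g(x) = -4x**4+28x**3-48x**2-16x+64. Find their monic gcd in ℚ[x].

x**2-x-2

Repeated division with remainder:
  x**4-3x**3+x**2+3x-2 = (-1/4)(-4x**4+28x**3-48x**2-16x+64) + (4x**3-11x**2-x+14)
  -4x**4+28x**3-48x**2-16x+64 = (-x+17/4)(4x**3-11x**2-x+14) + (-(9/4)x**2+(9/4)x+9/2)
  4x**3-11x**2-x+14 = (-(16/9)x+28/9)(-(9/4)x**2+(9/4)x+9/2) + (0)
Last nonzero remainder: -(9/4)x**2+(9/4)x+9/2. Dividing through by -9/4 gives the monic gcd x**2-x-2.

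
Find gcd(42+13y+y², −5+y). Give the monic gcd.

Repeated division with remainder:
  y²+13y+42 = (y+18)(y−5) + (132)
  y−5 = ((1/132)y−5/132)(132) + (0)
The last nonzero remainder is the constant 132, so the polynomials are coprime and gcd = 1.

1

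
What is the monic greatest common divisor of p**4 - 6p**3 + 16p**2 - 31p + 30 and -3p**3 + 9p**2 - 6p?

p - 2

By polynomial division,
  p**4 - 6p**3 + 16p**2 - 31p + 30 = (-(1/3)p + 1)(-3p**3 + 9p**2 - 6p) + (5p**2 - 25p + 30)
  -3p**3 + 9p**2 - 6p = (-(3/5)p - 6/5)(5p**2 - 25p + 30) + (-18p + 36)
  5p**2 - 25p + 30 = (-(5/18)p + 5/6)(-18p + 36) + (0)
Last nonzero remainder: -18p + 36. Dividing through by -18 gives the monic gcd p - 2.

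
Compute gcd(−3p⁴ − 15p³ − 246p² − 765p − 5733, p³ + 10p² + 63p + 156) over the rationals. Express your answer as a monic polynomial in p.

By polynomial division,
  −3p⁴ − 15p³ − 246p² − 765p − 5733 = (−3p + 15)(p³ + 10p² + 63p + 156) + (−207p² − 1242p − 8073)
  p³ + 10p² + 63p + 156 = (−(1/207)p − 4/207)(−207p² − 1242p − 8073) + (0)
Last nonzero remainder: −207p² − 1242p − 8073. Dividing through by −207 gives the monic gcd p² + 6p + 39.

p² + 6p + 39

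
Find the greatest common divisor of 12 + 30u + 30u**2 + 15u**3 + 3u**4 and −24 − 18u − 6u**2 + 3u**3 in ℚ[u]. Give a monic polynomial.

2 + 2u + u**2

By polynomial division,
  3u**4 + 15u**3 + 30u**2 + 30u + 12 = (u + 7)(3u**3 − 6u**2 − 18u − 24) + (90u**2 + 180u + 180)
  3u**3 − 6u**2 − 18u − 24 = ((1/30)u − 2/15)(90u**2 + 180u + 180) + (0)
Last nonzero remainder: 90u**2 + 180u + 180. Dividing through by 90 gives the monic gcd u**2 + 2u + 2.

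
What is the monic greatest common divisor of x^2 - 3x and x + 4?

1

Repeated division with remainder:
  x^2 - 3x = (x - 7)(x + 4) + (28)
  x + 4 = ((1/28)x + 1/7)(28) + (0)
The last nonzero remainder is the constant 28, so the polynomials are coprime and gcd = 1.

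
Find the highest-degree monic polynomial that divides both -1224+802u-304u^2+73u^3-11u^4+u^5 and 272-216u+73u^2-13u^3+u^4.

-68+37u-9u^2+u^3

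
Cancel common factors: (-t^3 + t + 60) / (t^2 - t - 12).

(-t^2 - 4t - 15)/(t + 3)

By polynomial division,
  -t^3 + t + 60 = (-t - 1)(t^2 - t - 12) + (-12t + 48)
  t^2 - t - 12 = (-(1/12)t - 1/4)(-12t + 48) + (0)
Last nonzero remainder: -12t + 48. Dividing through by -12 gives the monic gcd t - 4.
Cancel t - 4 from numerator and denominator to get the reduced form.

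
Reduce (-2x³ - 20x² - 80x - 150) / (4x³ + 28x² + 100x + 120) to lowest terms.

(-x - 5)/(2x + 4)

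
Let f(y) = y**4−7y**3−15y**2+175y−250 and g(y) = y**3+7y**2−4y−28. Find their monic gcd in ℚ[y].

Apply the Euclidean algorithm:
  y**4−7y**3−15y**2+175y−250 = (y−14)(y**3+7y**2−4y−28) + (87y**2+147y−642)
  y**3+7y**2−4y−28 = ((1/87)y+154/2523)(87y**2+147y−642) + (−(4704/841)y+9408/841)
  87y**2+147y−642 = (−(24389/1568)y−89987/1568)(−(4704/841)y+9408/841) + (0)
Last nonzero remainder: −(4704/841)y+9408/841. Dividing through by −4704/841 gives the monic gcd y−2.

y−2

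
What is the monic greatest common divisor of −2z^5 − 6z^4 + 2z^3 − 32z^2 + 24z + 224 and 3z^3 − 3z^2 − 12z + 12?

z^2 − 4

Repeated division with remainder:
  −2z^5 − 6z^4 + 2z^3 − 32z^2 + 24z + 224 = (−(2/3)z^2 − (8/3)z − 14/3)(3z^3 − 3z^2 − 12z + 12) + (−70z^2 + 280)
  3z^3 − 3z^2 − 12z + 12 = (−(3/70)z + 3/70)(−70z^2 + 280) + (0)
Last nonzero remainder: −70z^2 + 280. Dividing through by −70 gives the monic gcd z^2 − 4.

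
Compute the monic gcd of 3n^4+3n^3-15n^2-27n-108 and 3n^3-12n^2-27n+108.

n^2-9

Euclidean algorithm in ℚ[n]:
  3n^4+3n^3-15n^2-27n-108 = (n+5)(3n^3-12n^2-27n+108) + (72n^2-648)
  3n^3-12n^2-27n+108 = ((1/24)n-1/6)(72n^2-648) + (0)
Last nonzero remainder: 72n^2-648. Dividing through by 72 gives the monic gcd n^2-9.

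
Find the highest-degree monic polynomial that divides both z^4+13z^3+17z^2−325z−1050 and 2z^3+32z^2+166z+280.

z^2+12z+35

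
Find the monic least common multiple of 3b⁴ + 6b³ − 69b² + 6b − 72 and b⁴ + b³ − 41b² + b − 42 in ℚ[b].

Apply the Euclidean algorithm:
  3b⁴ + 6b³ − 69b² + 6b − 72 = (3)(b⁴ + b³ − 41b² + b − 42) + (3b³ + 54b² + 3b + 54)
  b⁴ + b³ − 41b² + b − 42 = ((1/3)b − 17/3)(3b³ + 54b² + 3b + 54) + (264b² + 264)
  3b³ + 54b² + 3b + 54 = ((1/88)b + 9/44)(264b² + 264) + (0)
Last nonzero remainder: 264b² + 264. Dividing through by 264 gives the monic gcd b² + 1.
Then lcm(f, g) = f·g / gcd(f, g); expanding and making the result monic gives the answer.

b⁶ + 3b⁵ − 63b⁴ − 105b³ + 944b² − 108b + 1008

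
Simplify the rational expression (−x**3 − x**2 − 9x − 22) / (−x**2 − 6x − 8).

(x**2 − x + 11)/(x + 4)

By polynomial division,
  −x**3 − x**2 − 9x − 22 = (x − 5)(−x**2 − 6x − 8) + (−31x − 62)
  −x**2 − 6x − 8 = ((1/31)x + 4/31)(−31x − 62) + (0)
Last nonzero remainder: −31x − 62. Dividing through by −31 gives the monic gcd x + 2.
Cancel x + 2 from numerator and denominator to get the reduced form.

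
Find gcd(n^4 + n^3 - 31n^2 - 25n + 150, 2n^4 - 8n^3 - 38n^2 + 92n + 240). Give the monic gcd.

By polynomial division,
  n^4 + n^3 - 31n^2 - 25n + 150 = (1/2)(2n^4 - 8n^3 - 38n^2 + 92n + 240) + (5n^3 - 12n^2 - 71n + 30)
  2n^4 - 8n^3 - 38n^2 + 92n + 240 = ((2/5)n - 16/25)(5n^3 - 12n^2 - 71n + 30) + (-(432/25)n^2 + (864/25)n + 1296/5)
  5n^3 - 12n^2 - 71n + 30 = (-(125/432)n + 25/216)(-(432/25)n^2 + (864/25)n + 1296/5) + (0)
Last nonzero remainder: -(432/25)n^2 + (864/25)n + 1296/5. Dividing through by -432/25 gives the monic gcd n^2 - 2n - 15.

n^2 - 2n - 15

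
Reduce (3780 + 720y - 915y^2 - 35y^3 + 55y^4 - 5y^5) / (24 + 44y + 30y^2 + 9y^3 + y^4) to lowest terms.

(630 - 405y + 80y^2 - 5y^3)/(4 + 4y + y^2)

Repeated division with remainder:
  -5y^5 + 55y^4 - 35y^3 - 915y^2 + 720y + 3780 = (-5y + 100)(y^4 + 9y^3 + 30y^2 + 44y + 24) + (-785y^3 - 3695y^2 - 3560y + 1380)
  y^4 + 9y^3 + 30y^2 + 44y + 24 = (-(1/785)y - 674/123245)(-785y^3 - 3695y^2 - 3560y + 1380) + ((129600/24649)y^2 + (648000/24649)y + 777600/24649)
  -785y^3 - 3695y^2 - 3560y + 1380 = (-(3869893/25920)y + 566927/12960)((129600/24649)y^2 + (648000/24649)y + 777600/24649) + (0)
Last nonzero remainder: (129600/24649)y^2 + (648000/24649)y + 777600/24649. Dividing through by 129600/24649 gives the monic gcd y^2 + 5y + 6.
Cancel y^2 + 5y + 6 from numerator and denominator to get the reduced form.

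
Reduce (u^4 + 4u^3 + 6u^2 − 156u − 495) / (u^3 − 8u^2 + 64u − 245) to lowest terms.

(u^3 + 9u^2 + 51u + 99)/(u^2 − 3u + 49)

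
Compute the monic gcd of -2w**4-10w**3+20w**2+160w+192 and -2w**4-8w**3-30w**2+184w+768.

w**2-w-12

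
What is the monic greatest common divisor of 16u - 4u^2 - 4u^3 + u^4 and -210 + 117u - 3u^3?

-2 + u

Euclidean algorithm in ℚ[u]:
  u^4 - 4u^3 - 4u^2 + 16u = (-(1/3)u + 4/3)(-3u^3 + 117u - 210) + (35u^2 - 210u + 280)
  -3u^3 + 117u - 210 = (-(3/35)u - 18/35)(35u^2 - 210u + 280) + (33u - 66)
  35u^2 - 210u + 280 = ((35/33)u - 140/33)(33u - 66) + (0)
Last nonzero remainder: 33u - 66. Dividing through by 33 gives the monic gcd u - 2.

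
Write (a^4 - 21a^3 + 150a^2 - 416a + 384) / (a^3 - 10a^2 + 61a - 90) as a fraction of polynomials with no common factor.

Euclidean algorithm in ℚ[a]:
  a^4 - 21a^3 + 150a^2 - 416a + 384 = (a - 11)(a^3 - 10a^2 + 61a - 90) + (-21a^2 + 345a - 606)
  a^3 - 10a^2 + 61a - 90 = (-(1/21)a - 15/49)(-21a^2 + 345a - 606) + ((6750/49)a - 13500/49)
  -21a^2 + 345a - 606 = (-(343/2250)a + 4949/2250)((6750/49)a - 13500/49) + (0)
Last nonzero remainder: (6750/49)a - 13500/49. Dividing through by 6750/49 gives the monic gcd a - 2.
Cancel a - 2 from numerator and denominator to get the reduced form.

(a^3 - 19a^2 + 112a - 192)/(a^2 - 8a + 45)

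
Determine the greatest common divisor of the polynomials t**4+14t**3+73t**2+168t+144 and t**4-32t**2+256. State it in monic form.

t**2+8t+16

Apply the Euclidean algorithm:
  t**4+14t**3+73t**2+168t+144 = (t**4-32t**2+256) + (14t**3+105t**2+168t-112)
  t**4-32t**2+256 = ((1/14)t-15/28)(14t**3+105t**2+168t-112) + ((49/4)t**2+98t+196)
  14t**3+105t**2+168t-112 = ((8/7)t-4/7)((49/4)t**2+98t+196) + (0)
Last nonzero remainder: (49/4)t**2+98t+196. Dividing through by 49/4 gives the monic gcd t**2+8t+16.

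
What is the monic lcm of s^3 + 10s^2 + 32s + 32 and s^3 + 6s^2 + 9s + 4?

By polynomial division,
  s^3 + 10s^2 + 32s + 32 = (s^3 + 6s^2 + 9s + 4) + (4s^2 + 23s + 28)
  s^3 + 6s^2 + 9s + 4 = ((1/4)s + 1/16)(4s^2 + 23s + 28) + ((9/16)s + 9/4)
  4s^2 + 23s + 28 = ((64/9)s + 112/9)((9/16)s + 9/4) + (0)
Last nonzero remainder: (9/16)s + 9/4. Dividing through by 9/16 gives the monic gcd s + 4.
Then lcm(f, g) = f·g / gcd(f, g); expanding and making the result monic gives the answer.

s^5 + 12s^4 + 53s^3 + 106s^2 + 96s + 32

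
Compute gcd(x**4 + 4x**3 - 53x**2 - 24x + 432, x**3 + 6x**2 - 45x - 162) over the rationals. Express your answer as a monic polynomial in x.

x**2 + 12x + 27

Apply the Euclidean algorithm:
  x**4 + 4x**3 - 53x**2 - 24x + 432 = (x - 2)(x**3 + 6x**2 - 45x - 162) + (4x**2 + 48x + 108)
  x**3 + 6x**2 - 45x - 162 = ((1/4)x - 3/2)(4x**2 + 48x + 108) + (0)
Last nonzero remainder: 4x**2 + 48x + 108. Dividing through by 4 gives the monic gcd x**2 + 12x + 27.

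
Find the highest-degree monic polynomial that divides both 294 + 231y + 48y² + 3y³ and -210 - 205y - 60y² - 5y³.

14 + 9y + y²

Repeated division with remainder:
  3y³ + 48y² + 231y + 294 = (-3/5)(-5y³ - 60y² - 205y - 210) + (12y² + 108y + 168)
  -5y³ - 60y² - 205y - 210 = (-(5/12)y - 5/4)(12y² + 108y + 168) + (0)
Last nonzero remainder: 12y² + 108y + 168. Dividing through by 12 gives the monic gcd y² + 9y + 14.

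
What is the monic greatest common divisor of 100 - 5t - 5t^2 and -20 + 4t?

Repeated division with remainder:
  -5t^2 - 5t + 100 = (-(5/4)t - 15/2)(4t - 20) + (-50)
  4t - 20 = (-(2/25)t + 2/5)(-50) + (0)
The last nonzero remainder is the constant -50, so the polynomials are coprime and gcd = 1.

1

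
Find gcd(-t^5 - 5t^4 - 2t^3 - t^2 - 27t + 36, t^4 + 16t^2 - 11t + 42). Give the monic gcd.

t^2 - t + 3

Apply the Euclidean algorithm:
  -t^5 - 5t^4 - 2t^3 - t^2 - 27t + 36 = (-t - 5)(t^4 + 16t^2 - 11t + 42) + (14t^3 + 68t^2 - 40t + 246)
  t^4 + 16t^2 - 11t + 42 = ((1/14)t - 17/49)(14t^3 + 68t^2 - 40t + 246) + ((2080/49)t^2 - (2080/49)t + 6240/49)
  14t^3 + 68t^2 - 40t + 246 = ((343/1040)t + 2009/1040)((2080/49)t^2 - (2080/49)t + 6240/49) + (0)
Last nonzero remainder: (2080/49)t^2 - (2080/49)t + 6240/49. Dividing through by 2080/49 gives the monic gcd t^2 - t + 3.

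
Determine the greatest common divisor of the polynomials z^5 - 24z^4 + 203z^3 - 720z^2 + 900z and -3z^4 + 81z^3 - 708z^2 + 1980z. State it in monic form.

z^3 - 16z^2 + 60z

Apply the Euclidean algorithm:
  z^5 - 24z^4 + 203z^3 - 720z^2 + 900z = (-(1/3)z - 1)(-3z^4 + 81z^3 - 708z^2 + 1980z) + (48z^3 - 768z^2 + 2880z)
  -3z^4 + 81z^3 - 708z^2 + 1980z = (-(1/16)z + 11/16)(48z^3 - 768z^2 + 2880z) + (0)
Last nonzero remainder: 48z^3 - 768z^2 + 2880z. Dividing through by 48 gives the monic gcd z^3 - 16z^2 + 60z.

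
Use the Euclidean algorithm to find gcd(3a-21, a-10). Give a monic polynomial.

Repeated division with remainder:
  3a-21 = (3)(a-10) + (9)
  a-10 = ((1/9)a-10/9)(9) + (0)
The last nonzero remainder is the constant 9, so the polynomials are coprime and gcd = 1.

1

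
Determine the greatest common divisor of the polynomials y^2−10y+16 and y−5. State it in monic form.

1

By polynomial division,
  y^2−10y+16 = (y−5)(y−5) + (−9)
  y−5 = (−(1/9)y+5/9)(−9) + (0)
The last nonzero remainder is the constant −9, so the polynomials are coprime and gcd = 1.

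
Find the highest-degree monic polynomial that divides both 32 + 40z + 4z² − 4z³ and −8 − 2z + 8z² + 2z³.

1 + z

Apply the Euclidean algorithm:
  −4z³ + 4z² + 40z + 32 = (−2)(2z³ + 8z² − 2z − 8) + (20z² + 36z + 16)
  2z³ + 8z² − 2z − 8 = ((1/10)z + 11/50)(20z² + 36z + 16) + (−(288/25)z − 288/25)
  20z² + 36z + 16 = (−(125/72)z − 25/18)(−(288/25)z − 288/25) + (0)
Last nonzero remainder: −(288/25)z − 288/25. Dividing through by −288/25 gives the monic gcd z + 1.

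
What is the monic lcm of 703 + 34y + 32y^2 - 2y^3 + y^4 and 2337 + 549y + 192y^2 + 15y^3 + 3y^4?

28823 + 2097y + 2049y^2 - 16y^3 + 71y^4 - y^5 + y^6

By polynomial division,
  y^4 - 2y^3 + 32y^2 + 34y + 703 = (1/3)(3y^4 + 15y^3 + 192y^2 + 549y + 2337) + (-7y^3 - 32y^2 - 149y - 76)
  3y^4 + 15y^3 + 192y^2 + 549y + 2337 = (-(3/7)y - 9/49)(-7y^3 - 32y^2 - 149y - 76) + ((5991/49)y^2 + (23964/49)y + 113829/49)
  -7y^3 - 32y^2 - 149y - 76 = (-(343/5991)y - 196/5991)((5991/49)y^2 + (23964/49)y + 113829/49) + (0)
Last nonzero remainder: (5991/49)y^2 + (23964/49)y + 113829/49. Dividing through by 5991/49 gives the monic gcd y^2 + 4y + 19.
Then lcm(f, g) = f·g / gcd(f, g); expanding and making the result monic gives the answer.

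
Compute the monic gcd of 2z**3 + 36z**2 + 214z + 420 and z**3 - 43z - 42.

z + 6

By polynomial division,
  2z**3 + 36z**2 + 214z + 420 = (2)(z**3 - 43z - 42) + (36z**2 + 300z + 504)
  z**3 - 43z - 42 = ((1/36)z - 25/108)(36z**2 + 300z + 504) + ((112/9)z + 224/3)
  36z**2 + 300z + 504 = ((81/28)z + 27/4)((112/9)z + 224/3) + (0)
Last nonzero remainder: (112/9)z + 224/3. Dividing through by 112/9 gives the monic gcd z + 6.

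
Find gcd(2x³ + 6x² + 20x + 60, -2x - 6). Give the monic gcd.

x + 3

By polynomial division,
  2x³ + 6x² + 20x + 60 = (-x² - 10)(-2x - 6) + (0)
Last nonzero remainder: -2x - 6. Dividing through by -2 gives the monic gcd x + 3.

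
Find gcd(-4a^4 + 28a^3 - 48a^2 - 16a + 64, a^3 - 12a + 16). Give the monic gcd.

a^2 - 4a + 4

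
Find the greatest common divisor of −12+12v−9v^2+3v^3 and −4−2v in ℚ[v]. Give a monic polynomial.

By polynomial division,
  3v^3−9v^2+12v−12 = (−(3/2)v^2+(15/2)v−21)(−2v−4) + (−96)
  −2v−4 = ((1/48)v+1/24)(−96) + (0)
The last nonzero remainder is the constant −96, so the polynomials are coprime and gcd = 1.

1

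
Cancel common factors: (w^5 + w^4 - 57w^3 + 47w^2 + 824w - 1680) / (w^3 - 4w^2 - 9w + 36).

(w^3 + 8w^2 - 13w - 140)/(w + 3)

By polynomial division,
  w^5 + w^4 - 57w^3 + 47w^2 + 824w - 1680 = (w^2 + 5w - 28)(w^3 - 4w^2 - 9w + 36) + (-56w^2 + 392w - 672)
  w^3 - 4w^2 - 9w + 36 = (-(1/56)w - 3/56)(-56w^2 + 392w - 672) + (0)
Last nonzero remainder: -56w^2 + 392w - 672. Dividing through by -56 gives the monic gcd w^2 - 7w + 12.
Cancel w^2 - 7w + 12 from numerator and denominator to get the reduced form.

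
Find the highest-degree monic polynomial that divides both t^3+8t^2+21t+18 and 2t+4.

t+2

Repeated division with remainder:
  t^3+8t^2+21t+18 = ((1/2)t^2+3t+9/2)(2t+4) + (0)
Last nonzero remainder: 2t+4. Dividing through by 2 gives the monic gcd t+2.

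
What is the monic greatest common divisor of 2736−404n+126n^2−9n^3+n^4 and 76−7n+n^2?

76−7n+n^2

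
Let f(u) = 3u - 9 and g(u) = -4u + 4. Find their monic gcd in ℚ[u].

1

Repeated division with remainder:
  3u - 9 = (-3/4)(-4u + 4) + (-6)
  -4u + 4 = ((2/3)u - 2/3)(-6) + (0)
The last nonzero remainder is the constant -6, so the polynomials are coprime and gcd = 1.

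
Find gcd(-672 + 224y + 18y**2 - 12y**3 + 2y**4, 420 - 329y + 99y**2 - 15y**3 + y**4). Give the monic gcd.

-84 + 49y - 10y**2 + y**3

Repeated division with remainder:
  2y**4 - 12y**3 + 18y**2 + 224y - 672 = (2)(y**4 - 15y**3 + 99y**2 - 329y + 420) + (18y**3 - 180y**2 + 882y - 1512)
  y**4 - 15y**3 + 99y**2 - 329y + 420 = ((1/18)y - 5/18)(18y**3 - 180y**2 + 882y - 1512) + (0)
Last nonzero remainder: 18y**3 - 180y**2 + 882y - 1512. Dividing through by 18 gives the monic gcd y**3 - 10y**2 + 49y - 84.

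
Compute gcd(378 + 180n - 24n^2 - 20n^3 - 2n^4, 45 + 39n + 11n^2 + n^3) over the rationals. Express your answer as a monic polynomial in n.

Apply the Euclidean algorithm:
  -2n^4 - 20n^3 - 24n^2 + 180n + 378 = (-2n + 2)(n^3 + 11n^2 + 39n + 45) + (32n^2 + 192n + 288)
  n^3 + 11n^2 + 39n + 45 = ((1/32)n + 5/32)(32n^2 + 192n + 288) + (0)
Last nonzero remainder: 32n^2 + 192n + 288. Dividing through by 32 gives the monic gcd n^2 + 6n + 9.

9 + 6n + n^2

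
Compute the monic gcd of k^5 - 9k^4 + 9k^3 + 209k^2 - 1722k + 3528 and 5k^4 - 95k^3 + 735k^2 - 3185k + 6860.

k^3 - 12k^2 + 63k - 196

Apply the Euclidean algorithm:
  k^5 - 9k^4 + 9k^3 + 209k^2 - 1722k + 3528 = ((1/5)k + 2)(5k^4 - 95k^3 + 735k^2 - 3185k + 6860) + (52k^3 - 624k^2 + 3276k - 10192)
  5k^4 - 95k^3 + 735k^2 - 3185k + 6860 = ((5/52)k - 35/52)(52k^3 - 624k^2 + 3276k - 10192) + (0)
Last nonzero remainder: 52k^3 - 624k^2 + 3276k - 10192. Dividing through by 52 gives the monic gcd k^3 - 12k^2 + 63k - 196.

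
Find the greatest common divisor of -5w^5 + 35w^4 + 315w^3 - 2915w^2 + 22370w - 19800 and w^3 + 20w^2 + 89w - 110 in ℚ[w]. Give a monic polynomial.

Euclidean algorithm in ℚ[w]:
  -5w^5 + 35w^4 + 315w^3 - 2915w^2 + 22370w - 19800 = (-5w^2 + 135w - 1940)(w^3 + 20w^2 + 89w - 110) + (23320w^2 + 209880w - 233200)
  w^3 + 20w^2 + 89w - 110 = ((1/23320)w + 1/2120)(23320w^2 + 209880w - 233200) + (0)
Last nonzero remainder: 23320w^2 + 209880w - 233200. Dividing through by 23320 gives the monic gcd w^2 + 9w - 10.

w^2 + 9w - 10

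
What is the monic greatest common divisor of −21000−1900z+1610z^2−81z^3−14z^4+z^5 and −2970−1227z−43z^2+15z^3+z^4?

30+13z+z^2

Repeated division with remainder:
  z^5−14z^4−81z^3+1610z^2−1900z−21000 = (z−29)(z^4+15z^3−43z^2−1227z−2970) + (397z^3+1590z^2−34513z−107130)
  z^4+15z^3−43z^2−1227z−2970 = ((1/397)z+4365/157609)(397z^3+1590z^2−34513z−107130) + (−(15876/157609)z^2−(206388/157609)z−476280/157609)
  397z^3+1590z^2−34513z−107130 = (−(62570773/15876)z+562821739/15876)(−(15876/157609)z^2−(206388/157609)z−476280/157609) + (0)
Last nonzero remainder: −(15876/157609)z^2−(206388/157609)z−476280/157609. Dividing through by −15876/157609 gives the monic gcd z^2+13z+30.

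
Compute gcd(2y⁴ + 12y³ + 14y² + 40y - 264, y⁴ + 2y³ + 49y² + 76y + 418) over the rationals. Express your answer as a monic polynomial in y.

Repeated division with remainder:
  2y⁴ + 12y³ + 14y² + 40y - 264 = (2)(y⁴ + 2y³ + 49y² + 76y + 418) + (8y³ - 84y² - 112y - 1100)
  y⁴ + 2y³ + 49y² + 76y + 418 = ((1/8)y + 25/16)(8y³ - 84y² - 112y - 1100) + ((777/4)y² + (777/2)y + 8547/4)
  8y³ - 84y² - 112y - 1100 = ((32/777)y - 400/777)((777/4)y² + (777/2)y + 8547/4) + (0)
Last nonzero remainder: (777/4)y² + (777/2)y + 8547/4. Dividing through by 777/4 gives the monic gcd y² + 2y + 11.

y² + 2y + 11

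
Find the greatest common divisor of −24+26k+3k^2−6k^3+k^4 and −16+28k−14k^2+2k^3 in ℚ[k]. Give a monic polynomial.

Apply the Euclidean algorithm:
  k^4−6k^3+3k^2+26k−24 = ((1/2)k+1/2)(2k^3−14k^2+28k−16) + (−4k^2+20k−16)
  2k^3−14k^2+28k−16 = (−(1/2)k+1)(−4k^2+20k−16) + (0)
Last nonzero remainder: −4k^2+20k−16. Dividing through by −4 gives the monic gcd k^2−5k+4.

4−5k+k^2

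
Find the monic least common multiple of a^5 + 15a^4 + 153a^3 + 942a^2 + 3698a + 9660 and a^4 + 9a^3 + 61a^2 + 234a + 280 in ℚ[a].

a^7 + 21a^6 + 251a^5 + 1980a^4 + 10574a^3 + 39384a^2 + 87544a + 77280

Euclidean algorithm in ℚ[a]:
  a^5 + 15a^4 + 153a^3 + 942a^2 + 3698a + 9660 = (a + 6)(a^4 + 9a^3 + 61a^2 + 234a + 280) + (38a^3 + 342a^2 + 2014a + 7980)
  a^4 + 9a^3 + 61a^2 + 234a + 280 = ((1/38)a)(38a^3 + 342a^2 + 2014a + 7980) + (8a^2 + 24a + 280)
  38a^3 + 342a^2 + 2014a + 7980 = ((19/4)a + 57/2)(8a^2 + 24a + 280) + (0)
Last nonzero remainder: 8a^2 + 24a + 280. Dividing through by 8 gives the monic gcd a^2 + 3a + 35.
Then lcm(f, g) = f·g / gcd(f, g); expanding and making the result monic gives the answer.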